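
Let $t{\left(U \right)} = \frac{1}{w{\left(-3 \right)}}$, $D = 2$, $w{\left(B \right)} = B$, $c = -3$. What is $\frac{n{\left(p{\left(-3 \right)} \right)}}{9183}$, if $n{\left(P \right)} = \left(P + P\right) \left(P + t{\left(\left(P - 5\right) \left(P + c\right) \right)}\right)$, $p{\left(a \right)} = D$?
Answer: $\frac{20}{27549} \approx 0.00072598$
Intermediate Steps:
$p{\left(a \right)} = 2$
$t{\left(U \right)} = - \frac{1}{3}$ ($t{\left(U \right)} = \frac{1}{-3} = - \frac{1}{3}$)
$n{\left(P \right)} = 2 P \left(- \frac{1}{3} + P\right)$ ($n{\left(P \right)} = \left(P + P\right) \left(P - \frac{1}{3}\right) = 2 P \left(- \frac{1}{3} + P\right)$)
$\frac{n{\left(p{\left(-3 \right)} \right)}}{9183} = \frac{\frac{2}{3} \cdot 2 \left(-1 + 3 \cdot 2\right)}{9183} = \frac{2}{3} \cdot 2 \left(-1 + 6\right) \frac{1}{9183} = \frac{2}{3} \cdot 2 \cdot 5 \cdot \frac{1}{9183} = \frac{20}{3} \cdot \frac{1}{9183} = \frac{20}{27549}$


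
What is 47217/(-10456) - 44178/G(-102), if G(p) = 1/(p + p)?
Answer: 94232687055/10456 ≈ 9.0123e+6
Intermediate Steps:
G(p) = 1/(2*p)
47217/(-10456) - 44178/G(-102) = 47217/(-10456) - 44178/((½)/(-102)) = 47217*(-1/10456) - 44178/((½)*(-1/102)) = -47217/10456 - 44178/(-1/204) = -47217/10456 - 44178*(-204) = -47217/10456 + 9012312 = 94232687055/10456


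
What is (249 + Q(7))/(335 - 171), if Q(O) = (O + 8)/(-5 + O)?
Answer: 513/328 ≈ 1.5640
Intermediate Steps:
Q(O) = (8 + O)/(-5 + O)
(249 + Q(7))/(335 - 171) = (249 + (8 + 7)/(-5 + 7))/(335 - 171) = (249 + 15/2)/164 = (249 + (½)*15)*(1/164) = (249 + 15/2)*(1/164) = (513/2)*(1/164) = 513/328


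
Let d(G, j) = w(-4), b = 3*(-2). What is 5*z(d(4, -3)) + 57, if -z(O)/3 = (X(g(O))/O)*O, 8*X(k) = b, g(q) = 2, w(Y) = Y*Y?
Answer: 273/4 ≈ 68.250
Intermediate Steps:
w(Y) = Y²
b = -6
d(G, j) = 16 (d(G, j) = (-4)² = 16)
X(k) = -¾ (X(k) = (⅛)*(-6) = -¾)
z(O) = 9/4 (z(O) = -3*(-3/(4*O))*O = -3*(-¾) = 9/4)
5*z(d(4, -3)) + 57 = 5*(9/4) + 57 = 45/4 + 57 = 273/4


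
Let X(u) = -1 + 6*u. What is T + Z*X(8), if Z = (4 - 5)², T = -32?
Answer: 15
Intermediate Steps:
Z = 1 (Z = (-1)² = 1)
T + Z*X(8) = -32 + 1*(-1 + 6*8) = -32 + 1*(-1 + 48) = -32 + 1*47 = -32 + 47 = 15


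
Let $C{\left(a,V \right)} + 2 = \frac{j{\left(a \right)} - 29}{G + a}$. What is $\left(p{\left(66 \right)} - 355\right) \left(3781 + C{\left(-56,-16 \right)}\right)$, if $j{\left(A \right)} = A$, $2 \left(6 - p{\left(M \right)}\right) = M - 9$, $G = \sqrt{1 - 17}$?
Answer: $- \frac{1124588355}{788} - \frac{64175 i}{1576} \approx -1.4271 \cdot 10^{6} - 40.72 i$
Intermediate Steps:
$G = 4 i$ ($G = \sqrt{-16} = 4 i \approx 4.0 i$)
$p{\left(M \right)} = \frac{21}{2} - \frac{M}{2}$ ($p{\left(M \right)} = 6 - \frac{M - 9}{2} = 6 - \frac{-9 + M}{2} = 6 - \left(- \frac{9}{2} + \frac{M}{2}\right) = \frac{21}{2} - \frac{M}{2}$)
$C{\left(a,V \right)} = -2 + \frac{-29 + a}{a + 4 i}$ ($C{\left(a,V \right)} = -2 + \frac{a - 29}{4 i + a} = -2 + \frac{-29 + a}{a + 4 i}$)
$\left(p{\left(66 \right)} - 355\right) \left(3781 + C{\left(-56,-16 \right)}\right) = \left(\left(\frac{21}{2} - 33\right) - 355\right) \left(3781 + \frac{-29 - -56 - 8 i}{-56 + 4 i}\right) = \left(\left(\frac{21}{2} - 33\right) - 355\right) \left(3781 + \frac{-56 - 4 i}{3152} \left(-29 + 56 - 8 i\right)\right) = \left(- \frac{45}{2} - 355\right) \left(3781 + \frac{-56 - 4 i}{3152} \left(27 - 8 i\right)\right) = - \frac{755 \left(3781 + \frac{\left(-56 - 4 i\right) \left(27 - 8 i\right)}{3152}\right)}{2} = - \frac{2854655}{2} - \frac{755 \left(-56 - 4 i\right) \left(27 - 8 i\right)}{6304}$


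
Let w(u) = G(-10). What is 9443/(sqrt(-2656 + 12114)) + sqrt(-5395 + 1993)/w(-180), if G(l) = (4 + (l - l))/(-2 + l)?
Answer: 9443*sqrt(9458)/9458 - 27*I*sqrt(42) ≈ 97.098 - 174.98*I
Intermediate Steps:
G(l) = 4/(-2 + l) (G(l) = (4 + 0)/(-2 + l) = 4/(-2 + l))
w(u) = -1/3 (w(u) = 4/(-2 - 10) = 4/(-12) = 4*(-1/12) = -1/3)
9443/(sqrt(-2656 + 12114)) + sqrt(-5395 + 1993)/w(-180) = 9443/(sqrt(-2656 + 12114)) + sqrt(-5395 + 1993)/(-1/3) = 9443/(sqrt(9458)) + sqrt(-3402)*(-3) = 9443*(sqrt(9458)/9458) + (9*I*sqrt(42))*(-3) = 9443*sqrt(9458)/9458 - 27*I*sqrt(42)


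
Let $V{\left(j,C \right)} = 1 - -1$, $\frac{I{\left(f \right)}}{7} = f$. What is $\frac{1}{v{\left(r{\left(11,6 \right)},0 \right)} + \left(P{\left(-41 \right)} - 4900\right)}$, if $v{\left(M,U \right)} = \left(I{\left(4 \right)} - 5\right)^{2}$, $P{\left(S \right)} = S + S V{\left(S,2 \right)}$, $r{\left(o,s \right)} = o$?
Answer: $- \frac{1}{4494} \approx -0.00022252$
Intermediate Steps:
$I{\left(f \right)} = 7 f$
$V{\left(j,C \right)} = 2$ ($V{\left(j,C \right)} = 1 + 1 = 2$)
$P{\left(S \right)} = 3 S$ ($P{\left(S \right)} = S + S 2 = S + 2 S = 3 S$)
$v{\left(M,U \right)} = 529$ ($v{\left(M,U \right)} = \left(7 \cdot 4 - 5\right)^{2} = \left(28 - 5\right)^{2} = 23^{2} = 529$)
$\frac{1}{v{\left(r{\left(11,6 \right)},0 \right)} + \left(P{\left(-41 \right)} - 4900\right)} = \frac{1}{529 + \left(3 \left(-41\right) - 4900\right)} = \frac{1}{529 - 5023} = \frac{1}{-4494} = - \frac{1}{4494}$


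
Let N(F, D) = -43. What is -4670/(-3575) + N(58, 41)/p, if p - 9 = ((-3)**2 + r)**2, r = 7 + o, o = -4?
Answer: 112157/109395 ≈ 1.0252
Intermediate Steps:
r = 3 (r = 7 - 4 = 3)
p = 153 (p = 9 + ((-3)**2 + 3)**2 = 9 + (9 + 3)**2 = 9 + 12**2 = 9 + 144 = 153)
-4670/(-3575) + N(58, 41)/p = -4670/(-3575) - 43/153 = -4670*(-1/3575) - 43*1/153 = 934/715 - 43/153 = 112157/109395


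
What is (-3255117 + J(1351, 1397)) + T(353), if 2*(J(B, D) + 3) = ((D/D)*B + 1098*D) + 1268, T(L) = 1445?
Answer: -4970825/2 ≈ -2.4854e+6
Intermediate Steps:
J(B, D) = 631 + B/2 + 549*D (J(B, D) = -3 + (((D/D)*B + 1098*D) + 1268)/2 = -3 + ((1*B + 1098*D) + 1268)/2 = -3 + ((B + 1098*D) + 1268)/2 = -3 + (1268 + B + 1098*D)/2 = -3 + (634 + B/2 + 549*D) = 631 + B/2 + 549*D)
(-3255117 + J(1351, 1397)) + T(353) = (-3255117 + (631 + (½)*1351 + 549*1397)) + 1445 = (-3255117 + (631 + 1351/2 + 766953)) + 1445 = (-3255117 + 1536519/2) + 1445 = -4973715/2 + 1445 = -4970825/2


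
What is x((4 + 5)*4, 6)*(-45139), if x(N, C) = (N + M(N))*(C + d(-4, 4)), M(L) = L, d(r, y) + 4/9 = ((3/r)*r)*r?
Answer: 20944496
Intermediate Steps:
d(r, y) = -4/9 + 3*r (d(r, y) = -4/9 + ((3/r)*r)*r = -4/9 + 3*r)
x(N, C) = 2*N*(-112/9 + C) (x(N, C) = (N + N)*(C + (-4/9 + 3*(-4))) = (2*N)*(C + (-4/9 - 12)) = (2*N)*(C - 112/9) = (2*N)*(-112/9 + C) = 2*N*(-112/9 + C))
x((4 + 5)*4, 6)*(-45139) = (2*((4 + 5)*4)*(-112 + 9*6)/9)*(-45139) = (2*(9*4)*(-112 + 54)/9)*(-45139) = ((2/9)*36*(-58))*(-45139) = -464*(-45139) = 20944496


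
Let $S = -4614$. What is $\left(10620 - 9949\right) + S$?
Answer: $-3943$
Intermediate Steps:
$\left(10620 - 9949\right) + S = \left(10620 - 9949\right) - 4614 = 671 - 4614 = -3943$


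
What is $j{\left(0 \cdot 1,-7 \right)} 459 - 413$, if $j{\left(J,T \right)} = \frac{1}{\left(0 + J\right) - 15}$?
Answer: $- \frac{2218}{5} \approx -443.6$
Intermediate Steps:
$j{\left(J,T \right)} = \frac{1}{-15 + J}$ ($j{\left(J,T \right)} = \frac{1}{J - 15} = \frac{1}{-15 + J}$)
$j{\left(0 \cdot 1,-7 \right)} 459 - 413 = \frac{1}{-15 + 0 \cdot 1} \cdot 459 - 413 = \frac{1}{-15 + 0} \cdot 459 - 413 = \frac{1}{-15} \cdot 459 - 413 = \left(- \frac{1}{15}\right) 459 - 413 = - \frac{153}{5} - 413 = - \frac{2218}{5}$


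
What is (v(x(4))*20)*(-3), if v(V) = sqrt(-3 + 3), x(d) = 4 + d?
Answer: 0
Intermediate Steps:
v(V) = 0 (v(V) = sqrt(0) = 0)
(v(x(4))*20)*(-3) = (0*20)*(-3) = 0*(-3) = 0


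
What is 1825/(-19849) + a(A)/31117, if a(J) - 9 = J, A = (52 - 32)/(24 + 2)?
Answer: -735730002/8029337329 ≈ -0.091630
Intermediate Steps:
A = 10/13 (A = 20/26 = 20*(1/26) = 10/13 ≈ 0.76923)
a(J) = 9 + J
1825/(-19849) + a(A)/31117 = 1825/(-19849) + (9 + 10/13)/31117 = 1825*(-1/19849) + (127/13)*(1/31117) = -1825/19849 + 127/404521 = -735730002/8029337329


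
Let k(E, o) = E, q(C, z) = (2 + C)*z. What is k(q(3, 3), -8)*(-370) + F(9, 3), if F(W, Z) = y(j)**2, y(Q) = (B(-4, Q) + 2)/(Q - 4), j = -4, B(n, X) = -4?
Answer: -88799/16 ≈ -5549.9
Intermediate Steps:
q(C, z) = z*(2 + C)
y(Q) = -2/(-4 + Q) (y(Q) = (-4 + 2)/(Q - 4) = -2/(-4 + Q))
F(W, Z) = 1/16 (F(W, Z) = (-2/(-4 - 4))**2 = (-2/(-8))**2 = (-2*(-1/8))**2 = (1/4)**2 = 1/16)
k(q(3, 3), -8)*(-370) + F(9, 3) = (3*(2 + 3))*(-370) + 1/16 = (3*5)*(-370) + 1/16 = 15*(-370) + 1/16 = -5550 + 1/16 = -88799/16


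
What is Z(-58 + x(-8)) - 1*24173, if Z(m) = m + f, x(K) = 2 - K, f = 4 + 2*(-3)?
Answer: -24223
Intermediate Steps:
f = -2 (f = 4 - 6 = -2)
Z(m) = -2 + m (Z(m) = m - 2 = -2 + m)
Z(-58 + x(-8)) - 1*24173 = (-2 + (-58 + (2 - 1*(-8)))) - 1*24173 = (-2 + (-58 + (2 + 8))) - 24173 = (-2 + (-58 + 10)) - 24173 = (-2 - 48) - 24173 = -50 - 24173 = -24223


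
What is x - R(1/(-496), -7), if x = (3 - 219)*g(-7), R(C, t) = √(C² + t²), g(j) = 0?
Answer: -√12054785/496 ≈ -7.0000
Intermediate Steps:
x = 0 (x = (3 - 219)*0 = -216*0 = 0)
x - R(1/(-496), -7) = 0 - √((1/(-496))² + (-7)²) = 0 - √((-1/496)² + 49) = 0 - √(1/246016 + 49) = 0 - √(12054785/246016) = 0 - √12054785/496 = -√12054785/496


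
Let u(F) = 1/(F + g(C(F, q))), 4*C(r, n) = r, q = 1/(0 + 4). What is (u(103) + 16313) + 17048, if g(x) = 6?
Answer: 3636350/109 ≈ 33361.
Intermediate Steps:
q = 1/4 ≈ 0.25000
C(r, n) = r/4
u(F) = 1/(6 + F) (u(F) = 1/(F + 6) = 1/(6 + F))
(u(103) + 16313) + 17048 = (1/(6 + 103) + 16313) + 17048 = (1/109 + 16313) + 17048 = 1778118/109 + 17048 = 3636350/109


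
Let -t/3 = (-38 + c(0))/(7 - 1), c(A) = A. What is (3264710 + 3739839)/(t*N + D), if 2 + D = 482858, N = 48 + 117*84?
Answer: 7004549/670500 ≈ 10.447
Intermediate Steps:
N = 9876 (N = 48 + 9828 = 9876)
D = 482856 (D = -2 + 482858 = 482856)
t = 19 (t = -3*(-38 + 0)/(7 - 1) = -(-114)/6 = -3*(-19/3) = 19)
(3264710 + 3739839)/(t*N + D) = (3264710 + 3739839)/(19*9876 + 482856) = 7004549/(187644 + 482856) = 7004549/670500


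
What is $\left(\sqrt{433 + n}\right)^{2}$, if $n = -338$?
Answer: $95$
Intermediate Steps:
$\left(\sqrt{433 + n}\right)^{2} = \left(\sqrt{433 - 338}\right)^{2} = \left(\sqrt{95}\right)^{2} = 95$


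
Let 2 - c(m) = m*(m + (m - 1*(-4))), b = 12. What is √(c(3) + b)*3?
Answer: 12*I ≈ 12.0*I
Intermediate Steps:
c(m) = 2 - m*(4 + 2*m) (c(m) = 2 - m*(m + (m - 1*(-4))) = 2 - m*(m + (m + 4)) = 2 - m*(m + (4 + m)) = 2 - m*(4 + 2*m))
√(c(3) + b)*3 = √((2 - 4*3 - 2*3²) + 12)*3 = √((2 - 12 - 2*9) + 12)*3 = √((2 - 12 - 18) + 12)*3 = √(-28 + 12)*3 = √(-16)*3 = (4*I)*3 = 12*I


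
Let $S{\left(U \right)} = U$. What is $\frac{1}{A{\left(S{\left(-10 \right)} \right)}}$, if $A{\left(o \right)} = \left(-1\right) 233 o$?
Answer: $\frac{1}{2330} \approx 0.00042918$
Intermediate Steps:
$A{\left(o \right)} = - 233 o$
$\frac{1}{A{\left(S{\left(-10 \right)} \right)}} = \frac{1}{\left(-233\right) \left(-10\right)} = \frac{1}{2330}$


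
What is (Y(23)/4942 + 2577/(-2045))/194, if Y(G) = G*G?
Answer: -11653729/1960639660 ≈ -0.0059438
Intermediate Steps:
Y(G) = G²
(Y(23)/4942 + 2577/(-2045))/194 = (23²/4942 + 2577/(-2045))/194 = (529*(1/4942) + 2577*(-1/2045))*(1/194) = (529/4942 - 2577/2045)*(1/194) = -11653729/10106390*1/194 = -11653729/1960639660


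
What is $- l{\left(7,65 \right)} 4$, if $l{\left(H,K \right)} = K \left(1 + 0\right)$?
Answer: $-260$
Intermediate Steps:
$l{\left(H,K \right)} = K$ ($l{\left(H,K \right)} = K 1 = K$)
$- l{\left(7,65 \right)} 4 = \left(-1\right) 65 \cdot 4 = \left(-65\right) 4 = -260$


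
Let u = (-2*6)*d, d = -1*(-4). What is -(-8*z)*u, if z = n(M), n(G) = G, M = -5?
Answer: 1920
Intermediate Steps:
z = -5
d = 4
u = -48 (u = -2*6*4 = -12*4 = -48)
-(-8*z)*u = -(-8*(-5))*(-48) = -40*(-48) = -1*(-1920) = 1920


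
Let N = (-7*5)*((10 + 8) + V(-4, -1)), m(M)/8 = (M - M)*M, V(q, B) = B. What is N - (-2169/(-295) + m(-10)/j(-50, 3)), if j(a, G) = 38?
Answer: -177694/295 ≈ -602.35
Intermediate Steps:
m(M) = 0 (m(M) = 8*((M - M)*M) = 8*(0*M) = 8*0 = 0)
N = -595 (N = (-7*5)*((10 + 8) - 1) = -35*(18 - 1) = -35*17 = -595)
N - (-2169/(-295) + m(-10)/j(-50, 3)) = -595 - (-2169/(-295) + 0/38) = -595 - (-2169*(-1/295) + 0*(1/38)) = -595 - (2169/295 + 0) = -595 - 1*2169/295 = -595 - 2169/295 = -177694/295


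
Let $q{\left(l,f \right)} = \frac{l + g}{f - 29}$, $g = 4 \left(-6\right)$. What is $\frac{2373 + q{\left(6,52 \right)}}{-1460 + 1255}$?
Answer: $- \frac{54561}{4715} \approx -11.572$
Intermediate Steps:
$g = -24$
$q{\left(l,f \right)} = \frac{-24 + l}{-29 + f}$ ($q{\left(l,f \right)} = \frac{l - 24}{f - 29} = \frac{-24 + l}{-29 + f}$)
$\frac{2373 + q{\left(6,52 \right)}}{-1460 + 1255} = \frac{2373 + \frac{-24 + 6}{-29 + 52}}{-1460 + 1255} = \frac{2373 + \frac{1}{23} \left(-18\right)}{-205} = \left(2373 + \frac{1}{23} \left(-18\right)\right) \left(- \frac{1}{205}\right) = \left(2373 - \frac{18}{23}\right) \left(- \frac{1}{205}\right) = \frac{54561}{23} \left(- \frac{1}{205}\right) = - \frac{54561}{4715}$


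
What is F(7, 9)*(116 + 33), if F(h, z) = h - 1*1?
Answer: 894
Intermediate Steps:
F(h, z) = -1 + h (F(h, z) = h - 1 = -1 + h)
F(7, 9)*(116 + 33) = (-1 + 7)*(116 + 33) = 6*149 = 894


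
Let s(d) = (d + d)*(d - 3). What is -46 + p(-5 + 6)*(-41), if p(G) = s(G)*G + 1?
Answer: 77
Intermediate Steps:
s(d) = 2*d*(-3 + d) (s(d) = (2*d)*(-3 + d) = 2*d*(-3 + d))
p(G) = 1 + 2*G²*(-3 + G) (p(G) = (2*G*(-3 + G))*G + 1 = 2*G²*(-3 + G) + 1 = 1 + 2*G²*(-3 + G))
-46 + p(-5 + 6)*(-41) = -46 + (1 + 2*(-5 + 6)²*(-3 + (-5 + 6)))*(-41) = -46 + (1 + 2*1²*(-3 + 1))*(-41) = -46 + (1 + 2*1*(-2))*(-41) = -46 + (1 - 4)*(-41) = -46 - 3*(-41) = -46 + 123 = 77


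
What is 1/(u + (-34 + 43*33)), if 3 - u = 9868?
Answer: -1/8480 ≈ -0.00011792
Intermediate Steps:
u = -9865 (u = 3 - 1*9868 = 3 - 9868 = -9865)
1/(u + (-34 + 43*33)) = 1/(-9865 + (-34 + 43*33)) = 1/(-9865 + (-34 + 1419)) = 1/(-9865 + 1385) = 1/(-8480) = -1/8480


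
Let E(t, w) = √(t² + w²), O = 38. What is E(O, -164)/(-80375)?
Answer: -2*√7085/80375 ≈ -0.0020945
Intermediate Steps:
E(O, -164)/(-80375) = √(38² + (-164)²)/(-80375) = √(1444 + 26896)*(-1/80375) = √28340*(-1/80375) = (2*√7085)*(-1/80375) = -2*√7085/80375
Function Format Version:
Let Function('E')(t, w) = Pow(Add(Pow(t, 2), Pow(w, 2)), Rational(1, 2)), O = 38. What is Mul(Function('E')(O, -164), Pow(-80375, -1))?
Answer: Mul(Rational(-2, 80375), Pow(7085, Rational(1, 2))) ≈ -0.0020945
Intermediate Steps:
Mul(Function('E')(O, -164), Pow(-80375, -1)) = Mul(Pow(Add(Pow(38, 2), Pow(-164, 2)), Rational(1, 2)), Pow(-80375, -1)) = Mul(Pow(Add(1444, 26896), Rational(1, 2)), Rational(-1, 80375)) = Mul(Pow(28340, Rational(1, 2)), Rational(-1, 80375)) = Mul(Mul(2, Pow(7085, Rational(1, 2))), Rational(-1, 80375)) = Mul(Rational(-2, 80375), Pow(7085, Rational(1, 2)))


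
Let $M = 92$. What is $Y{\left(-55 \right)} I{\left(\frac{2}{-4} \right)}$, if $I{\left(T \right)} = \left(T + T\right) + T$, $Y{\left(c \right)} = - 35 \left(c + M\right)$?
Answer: $\frac{3885}{2} \approx 1942.5$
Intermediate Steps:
$Y{\left(c \right)} = -3220 - 35 c$ ($Y{\left(c \right)} = - 35 \left(c + 92\right) = - 35 \left(92 + c\right) = -3220 - 35 c$)
$I{\left(T \right)} = 3 T$ ($I{\left(T \right)} = 2 T + T = 3 T$)
$Y{\left(-55 \right)} I{\left(\frac{2}{-4} \right)} = \left(-3220 - -1925\right) 3 \frac{2}{-4} = \left(-3220 + 1925\right) 3 \cdot 2 \left(- \frac{1}{4}\right) = - 1295 \cdot 3 \left(- \frac{1}{2}\right) = \left(-1295\right) \left(- \frac{3}{2}\right) = \frac{3885}{2}$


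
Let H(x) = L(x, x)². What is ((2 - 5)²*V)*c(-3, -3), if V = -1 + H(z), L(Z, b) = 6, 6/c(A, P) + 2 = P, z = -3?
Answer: -378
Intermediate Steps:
c(A, P) = 6/(-2 + P)
H(x) = 36 (H(x) = 6² = 36)
V = 35 (V = -1 + 36 = 35)
((2 - 5)²*V)*c(-3, -3) = ((2 - 5)²*35)*(6/(-2 - 3)) = ((-3)²*35)*(6/(-5)) = (9*35)*(6*(-⅕)) = 315*(-6/5) = -378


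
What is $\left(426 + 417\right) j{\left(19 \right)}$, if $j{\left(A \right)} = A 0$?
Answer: $0$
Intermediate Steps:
$j{\left(A \right)} = 0$
$\left(426 + 417\right) j{\left(19 \right)} = \left(426 + 417\right) 0 = 843 \cdot 0 = 0$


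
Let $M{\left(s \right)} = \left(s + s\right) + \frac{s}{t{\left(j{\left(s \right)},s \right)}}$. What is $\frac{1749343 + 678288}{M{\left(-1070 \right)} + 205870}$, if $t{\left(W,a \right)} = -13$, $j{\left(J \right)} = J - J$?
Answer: $\frac{31559203}{2649560} \approx 11.911$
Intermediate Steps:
$j{\left(J \right)} = 0$
$M{\left(s \right)} = \frac{25 s}{13}$ ($M{\left(s \right)} = \left(s + s\right) + \frac{s}{-13} = 2 s + s \left(- \frac{1}{13}\right) = 2 s - \frac{s}{13} = \frac{25 s}{13}$)
$\frac{1749343 + 678288}{M{\left(-1070 \right)} + 205870} = \frac{1749343 + 678288}{\frac{25}{13} \left(-1070\right) + 205870} = \frac{2427631}{- \frac{26750}{13} + 205870} = \frac{2427631}{\frac{2649560}{13}} = 2427631 \cdot \frac{13}{2649560} = \frac{31559203}{2649560}$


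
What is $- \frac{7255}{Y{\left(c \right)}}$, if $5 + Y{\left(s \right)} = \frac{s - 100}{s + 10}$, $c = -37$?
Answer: $- \frac{195885}{2} \approx -97943.0$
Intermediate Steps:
$Y{\left(s \right)} = -5 + \frac{-100 + s}{10 + s}$ ($Y{\left(s \right)} = -5 + \frac{s - 100}{s + 10} = -5 + \frac{-100 + s}{10 + s}$)
$- \frac{7255}{Y{\left(c \right)}} = - \frac{7255}{2 \frac{1}{10 - 37} \left(-75 - -74\right)} = - \frac{7255}{2 \frac{1}{-27} \left(-75 + 74\right)} = - \frac{7255}{2 \left(- \frac{1}{27}\right) \left(-1\right)} = - \frac{7255}{\frac{2}{27}} = \left(-7255\right) \frac{27}{2} = - \frac{195885}{2}$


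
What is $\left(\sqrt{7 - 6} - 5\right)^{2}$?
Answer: $16$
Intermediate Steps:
$\left(\sqrt{7 - 6} - 5\right)^{2} = \left(\sqrt{1} - 5\right)^{2} = \left(1 - 5\right)^{2} = \left(-4\right)^{2} = 16$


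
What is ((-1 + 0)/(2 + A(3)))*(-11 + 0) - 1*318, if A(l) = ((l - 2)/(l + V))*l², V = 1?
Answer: -5362/17 ≈ -315.41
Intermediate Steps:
A(l) = l²*(-2 + l)/(1 + l) (A(l) = ((l - 2)/(l + 1))*l² = ((-2 + l)/(1 + l))*l² = l²*(-2 + l)/(1 + l))
((-1 + 0)/(2 + A(3)))*(-11 + 0) - 1*318 = ((-1 + 0)/(2 + 3²*(-2 + 3)/(1 + 3)))*(-11 + 0) - 1*318 = -1/(2 + 9*1/4)*(-11) - 318 = -1/(2 + 9*(¼)*1)*(-11) - 318 = -1/(2 + 9/4)*(-11) - 318 = -1/17/4*(-11) - 318 = -1*4/17*(-11) - 318 = -4/17*(-11) - 318 = 44/17 - 318 = -5362/17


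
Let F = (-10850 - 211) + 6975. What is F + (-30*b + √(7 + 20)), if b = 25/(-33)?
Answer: -44696/11 + 3*√3 ≈ -4058.1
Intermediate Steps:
b = -25/33 (b = 25*(-1/33) = -25/33 ≈ -0.75758)
F = -4086 (F = -11061 + 6975 = -4086)
F + (-30*b + √(7 + 20)) = -4086 + (-30*(-25/33) + √(7 + 20)) = -4086 + (250/11 + √27) = -4086 + (250/11 + 3*√3) = -44696/11 + 3*√3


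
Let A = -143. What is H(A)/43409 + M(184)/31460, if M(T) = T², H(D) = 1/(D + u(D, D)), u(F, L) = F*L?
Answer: 52172756247/48480473470 ≈ 1.0762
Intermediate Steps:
H(D) = 1/(D + D²) (H(D) = 1/(D + D*D) = 1/(D + D²))
H(A)/43409 + M(184)/31460 = (1/((-143)*(1 - 143)))/43409 + 184²/31460 = -1/143/(-142)*(1/43409) + 33856*(1/31460) = -1/143*(-1/142)*(1/43409) + 8464/7865 = (1/20306)*(1/43409) + 8464/7865 = 1/881463154 + 8464/7865 = 52172756247/48480473470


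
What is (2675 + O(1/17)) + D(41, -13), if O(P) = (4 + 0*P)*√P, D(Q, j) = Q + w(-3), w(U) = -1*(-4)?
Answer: 2720 + 4*√17/17 ≈ 2721.0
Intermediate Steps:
w(U) = 4
D(Q, j) = 4 + Q (D(Q, j) = Q + 4 = 4 + Q)
O(P) = 4*√P (O(P) = (4 + 0)*√P = 4*√P)
(2675 + O(1/17)) + D(41, -13) = (2675 + 4*√(1/17)) + (4 + 41) = (2675 + 4*√(1/17)) + 45 = (2675 + 4*(√17/17)) + 45 = (2675 + 4*√17/17) + 45 = 2720 + 4*√17/17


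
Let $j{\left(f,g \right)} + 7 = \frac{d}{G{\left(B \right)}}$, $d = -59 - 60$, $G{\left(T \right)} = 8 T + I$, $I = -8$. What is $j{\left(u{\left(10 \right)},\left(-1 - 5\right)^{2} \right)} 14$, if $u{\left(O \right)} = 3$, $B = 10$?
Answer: $- \frac{4361}{36} \approx -121.14$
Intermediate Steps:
$G{\left(T \right)} = -8 + 8 T$ ($G{\left(T \right)} = 8 T - 8 = -8 + 8 T$)
$d = -119$ ($d = -59 - 60 = -119$)
$j{\left(f,g \right)} = - \frac{623}{72}$ ($j{\left(f,g \right)} = -7 - \frac{119}{-8 + 8 \cdot 10} = -7 - \frac{119}{-8 + 80} = -7 - \frac{119}{72} = - \frac{623}{72}$)
$j{\left(u{\left(10 \right)},\left(-1 - 5\right)^{2} \right)} 14 = \left(- \frac{623}{72}\right) 14 = - \frac{4361}{36}$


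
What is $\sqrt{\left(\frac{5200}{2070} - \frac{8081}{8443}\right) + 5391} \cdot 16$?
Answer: $\frac{32 \sqrt{457537134780569}}{582567} \approx 1174.9$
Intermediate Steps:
$\sqrt{\left(\frac{5200}{2070} - \frac{8081}{8443}\right) + 5391} \cdot 16 = \sqrt{\left(5200 \cdot \frac{1}{2070} - \frac{8081}{8443}\right) + 5391} \cdot 16 = \sqrt{\left(\frac{520}{207} - \frac{8081}{8443}\right) + 5391} \cdot 16 = \sqrt{\frac{2717593}{1747701} + 5391} \cdot 16 = \sqrt{\frac{9424573684}{1747701}} \cdot 16 = \frac{2 \sqrt{457537134780569}}{582567} \cdot 16 = \frac{32 \sqrt{457537134780569}}{582567}$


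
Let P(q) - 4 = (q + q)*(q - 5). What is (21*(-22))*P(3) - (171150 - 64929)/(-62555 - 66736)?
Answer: 159321919/43097 ≈ 3696.8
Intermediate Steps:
P(q) = 4 + 2*q*(-5 + q) (P(q) = 4 + (q + q)*(q - 5) = 4 + (2*q)*(-5 + q) = 4 + 2*q*(-5 + q))
(21*(-22))*P(3) - (171150 - 64929)/(-62555 - 66736) = (21*(-22))*(4 - 10*3 + 2*3**2) - (171150 - 64929)/(-62555 - 66736) = -462*(4 - 30 + 2*9) - 106221/(-129291) = -462*(4 - 30 + 18) - 106221*(-1)/129291 = -462*(-8) - 1*(-35407/43097) = 3696 + 35407/43097 = 159321919/43097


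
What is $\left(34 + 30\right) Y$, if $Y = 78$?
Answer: $4992$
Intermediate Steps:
$\left(34 + 30\right) Y = \left(34 + 30\right) 78 = 64 \cdot 78 = 4992$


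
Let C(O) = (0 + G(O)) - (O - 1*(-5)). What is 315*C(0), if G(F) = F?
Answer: -1575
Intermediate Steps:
C(O) = -5 (C(O) = (0 + O) - (O - 1*(-5)) = O - (O + 5) = O - (5 + O) = O + (-5 - O) = -5)
315*C(0) = 315*(-5) = -1575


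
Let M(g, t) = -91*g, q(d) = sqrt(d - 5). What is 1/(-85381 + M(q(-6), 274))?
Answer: I/(-85381*I + 91*sqrt(11)) ≈ -1.1712e-5 + 4.1401e-8*I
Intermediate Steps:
q(d) = sqrt(-5 + d)
1/(-85381 + M(q(-6), 274)) = 1/(-85381 - 91*sqrt(-5 - 6)) = 1/(-85381 - 91*I*sqrt(11))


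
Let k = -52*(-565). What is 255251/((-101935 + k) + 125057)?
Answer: 255251/52502 ≈ 4.8617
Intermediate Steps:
k = 29380
255251/((-101935 + k) + 125057) = 255251/((-101935 + 29380) + 125057) = 255251/(-72555 + 125057) = 255251/52502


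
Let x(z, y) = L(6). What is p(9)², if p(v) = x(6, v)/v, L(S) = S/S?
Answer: 1/81 ≈ 0.012346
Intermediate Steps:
L(S) = 1
x(z, y) = 1
p(v) = 1/v
p(9)² = (1/9)² = (⅑)² = 1/81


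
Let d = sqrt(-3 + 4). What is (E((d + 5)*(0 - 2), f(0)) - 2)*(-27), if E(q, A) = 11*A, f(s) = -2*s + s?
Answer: 54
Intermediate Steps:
f(s) = -s
d = 1 (d = sqrt(1) = 1)
(E((d + 5)*(0 - 2), f(0)) - 2)*(-27) = (11*(-1*0) - 2)*(-27) = (11*0 - 2)*(-27) = (0 - 2)*(-27) = -2*(-27) = 54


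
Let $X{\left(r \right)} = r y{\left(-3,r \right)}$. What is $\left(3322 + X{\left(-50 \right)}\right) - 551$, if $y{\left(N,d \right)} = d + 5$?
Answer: $5021$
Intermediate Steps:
$y{\left(N,d \right)} = 5 + d$
$X{\left(r \right)} = r \left(5 + r\right)$
$\left(3322 + X{\left(-50 \right)}\right) - 551 = \left(3322 - 50 \left(5 - 50\right)\right) - 551 = \left(3322 - -2250\right) - 551 = \left(3322 + 2250\right) - 551 = 5572 - 551 = 5021$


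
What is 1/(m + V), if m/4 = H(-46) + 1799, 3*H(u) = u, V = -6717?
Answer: 3/1253 ≈ 0.0023943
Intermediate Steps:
H(u) = u/3
m = 21404/3 (m = 4*((⅓)*(-46) + 1799) = 4*(-46/3 + 1799) = 4*(5351/3) = 21404/3 ≈ 7134.7)
1/(m + V) = 1/(21404/3 - 6717) = 1/(1253/3) = 3/1253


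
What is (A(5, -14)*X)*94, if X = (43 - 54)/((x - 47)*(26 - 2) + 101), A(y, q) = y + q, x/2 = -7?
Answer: -198/29 ≈ -6.8276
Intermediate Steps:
x = -14 (x = 2*(-7) = -14)
A(y, q) = q + y
X = 11/1363 (X = (43 - 54)/((-14 - 47)*(26 - 2) + 101) = -11/(-61*24 + 101) = -11/(-1464 + 101) = -11/(-1363) = -11*(-1/1363) = 11/1363 ≈ 0.0080704)
(A(5, -14)*X)*94 = ((-14 + 5)*(11/1363))*94 = -9*11/1363*94 = -99/1363*94 = -198/29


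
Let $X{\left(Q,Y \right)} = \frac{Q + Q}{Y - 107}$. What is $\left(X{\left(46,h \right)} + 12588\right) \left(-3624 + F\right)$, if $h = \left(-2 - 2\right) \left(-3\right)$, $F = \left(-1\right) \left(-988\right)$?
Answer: $- \frac{3152044448}{95} \approx -3.3179 \cdot 10^{7}$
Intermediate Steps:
$F = 988$
$h = 12$ ($h = \left(-4\right) \left(-3\right) = 12$)
$X{\left(Q,Y \right)} = \frac{2 Q}{-107 + Y}$
$\left(X{\left(46,h \right)} + 12588\right) \left(-3624 + F\right) = \left(2 \cdot 46 \frac{1}{-107 + 12} + 12588\right) \left(-3624 + 988\right) = \left(2 \cdot 46 \frac{1}{-95} + 12588\right) \left(-2636\right) = \left(2 \cdot 46 \left(- \frac{1}{95}\right) + 12588\right) \left(-2636\right) = \left(- \frac{92}{95} + 12588\right) \left(-2636\right) = \frac{1195768}{95} \left(-2636\right) = - \frac{3152044448}{95}$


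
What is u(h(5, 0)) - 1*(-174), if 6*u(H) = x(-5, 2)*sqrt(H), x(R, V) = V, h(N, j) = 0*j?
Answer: 174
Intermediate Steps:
h(N, j) = 0
u(H) = sqrt(H)/3 (u(H) = (2*sqrt(H))/6 = sqrt(H)/3)
u(h(5, 0)) - 1*(-174) = sqrt(0)/3 - 1*(-174) = (1/3)*0 + 174 = 0 + 174 = 174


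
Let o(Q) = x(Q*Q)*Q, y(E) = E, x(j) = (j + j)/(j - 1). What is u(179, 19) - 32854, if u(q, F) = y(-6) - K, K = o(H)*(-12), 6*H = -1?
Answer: -1150096/35 ≈ -32860.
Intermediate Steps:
x(j) = 2*j/(-1 + j) (x(j) = (2*j)/(-1 + j) = 2*j/(-1 + j))
H = -⅙ (H = (⅙)*(-1) = -⅙ ≈ -0.16667)
o(Q) = 2*Q³/(-1 + Q²) (o(Q) = (2*(Q*Q)/(-1 + Q*Q))*Q = (2*Q²/(-1 + Q²))*Q = 2*Q³/(-1 + Q²))
K = -4/35 (K = (2*(-⅙)³/(-1 + (-⅙)²))*(-12) = (2*(-1/216)/(-1 + 1/36))*(-12) = (2*(-1/216)/(-35/36))*(-12) = (2*(-1/216)*(-36/35))*(-12) = (1/105)*(-12) = -4/35 ≈ -0.11429)
u(q, F) = -206/35 (u(q, F) = -6 - 1*(-4/35) = -6 + 4/35 = -206/35)
u(179, 19) - 32854 = -206/35 - 32854 = -1150096/35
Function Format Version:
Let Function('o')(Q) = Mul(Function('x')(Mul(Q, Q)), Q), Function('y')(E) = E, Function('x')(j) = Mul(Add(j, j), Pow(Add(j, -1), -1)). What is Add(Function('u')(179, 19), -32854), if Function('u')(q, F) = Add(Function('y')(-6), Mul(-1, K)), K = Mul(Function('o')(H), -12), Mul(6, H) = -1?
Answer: Rational(-1150096, 35) ≈ -32860.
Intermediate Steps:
Function('x')(j) = Mul(2, j, Pow(Add(-1, j), -1)) (Function('x')(j) = Mul(Mul(2, j), Pow(Add(-1, j), -1)) = Mul(2, j, Pow(Add(-1, j), -1)))
H = Rational(-1, 6) (H = Mul(Rational(1, 6), -1) = Rational(-1, 6) ≈ -0.16667)
Function('o')(Q) = Mul(2, Pow(Q, 3), Pow(Add(-1, Pow(Q, 2)), -1)) (Function('o')(Q) = Mul(Mul(2, Mul(Q, Q), Pow(Add(-1, Mul(Q, Q)), -1)), Q) = Mul(Mul(2, Pow(Q, 2), Pow(Add(-1, Pow(Q, 2)), -1)), Q) = Mul(2, Pow(Q, 3), Pow(Add(-1, Pow(Q, 2)), -1)))
K = Rational(-4, 35) (K = Mul(Mul(2, Pow(Rational(-1, 6), 3), Pow(Add(-1, Pow(Rational(-1, 6), 2)), -1)), -12) = Mul(Mul(2, Rational(-1, 216), Pow(Add(-1, Rational(1, 36)), -1)), -12) = Mul(Mul(2, Rational(-1, 216), Pow(Rational(-35, 36), -1)), -12) = Mul(Mul(2, Rational(-1, 216), Rational(-36, 35)), -12) = Mul(Rational(1, 105), -12) = Rational(-4, 35) ≈ -0.11429)
Function('u')(q, F) = Rational(-206, 35) (Function('u')(q, F) = Add(-6, Mul(-1, Rational(-4, 35))) = Add(-6, Rational(4, 35)) = Rational(-206, 35))
Add(Function('u')(179, 19), -32854) = Add(Rational(-206, 35), -32854) = Rational(-1150096, 35)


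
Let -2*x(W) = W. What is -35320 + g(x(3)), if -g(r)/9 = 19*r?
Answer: -70127/2 ≈ -35064.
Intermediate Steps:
x(W) = -W/2
g(r) = -171*r
-35320 + g(x(3)) = -35320 - (-171)*3/2 = -35320 - 171*(-3/2) = -35320 + 513/2 = -70127/2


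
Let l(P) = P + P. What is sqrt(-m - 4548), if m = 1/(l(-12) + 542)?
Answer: I*sqrt(1220338070)/518 ≈ 67.439*I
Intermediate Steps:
l(P) = 2*P
m = 1/518 (m = 1/(2*(-12) + 542) = 1/(-24 + 542) = 1/518 ≈ 0.0019305)
sqrt(-m - 4548) = sqrt(-1*1/518 - 4548) = sqrt(-1/518 - 4548) = sqrt(-2355865/518) = I*sqrt(1220338070)/518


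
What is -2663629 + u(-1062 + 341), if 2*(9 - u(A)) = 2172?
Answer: -2664706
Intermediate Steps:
u(A) = -1077 (u(A) = 9 - 1/2*2172 = 9 - 1086 = -1077)
-2663629 + u(-1062 + 341) = -2663629 - 1077 = -2664706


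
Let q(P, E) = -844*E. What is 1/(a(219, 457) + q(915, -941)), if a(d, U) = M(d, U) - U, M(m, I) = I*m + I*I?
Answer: 1/1102679 ≈ 9.0688e-7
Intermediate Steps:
M(m, I) = I² + I*m (M(m, I) = I*m + I² = I² + I*m)
a(d, U) = -U + U*(U + d) (a(d, U) = U*(U + d) - U = -U + U*(U + d))
1/(a(219, 457) + q(915, -941)) = 1/(457*(-1 + 457 + 219) - 844*(-941)) = 1/(457*675 + 794204) = 1/(308475 + 794204) = 1/1102679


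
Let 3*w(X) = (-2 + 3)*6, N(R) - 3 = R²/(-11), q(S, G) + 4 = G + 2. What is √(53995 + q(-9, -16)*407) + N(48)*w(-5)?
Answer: -4542/11 + √46669 ≈ -196.88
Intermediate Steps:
q(S, G) = -2 + G (q(S, G) = -4 + (G + 2) = -4 + (2 + G) = -2 + G)
N(R) = 3 - R²/11 (N(R) = 3 + R²/(-11) = 3 - R²/11)
w(X) = 2 (w(X) = ((-2 + 3)*6)/3 = (1*6)/3 = (⅓)*6 = 2)
√(53995 + q(-9, -16)*407) + N(48)*w(-5) = √(53995 + (-2 - 16)*407) + (3 - 1/11*48²)*2 = √(53995 - 18*407) + (3 - 1/11*2304)*2 = √(53995 - 7326) + (3 - 2304/11)*2 = √46669 - 2271/11*2 = √46669 - 4542/11 = -4542/11 + √46669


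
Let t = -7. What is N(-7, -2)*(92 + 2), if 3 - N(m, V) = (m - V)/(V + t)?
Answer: 2068/9 ≈ 229.78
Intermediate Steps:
N(m, V) = 3 - (m - V)/(-7 + V) (N(m, V) = 3 - (m - V)/(V - 7) = 3 - (m - V)/(-7 + V))
N(-7, -2)*(92 + 2) = ((-21 - 1*(-7) + 4*(-2))/(-7 - 2))*(92 + 2) = ((-21 + 7 - 8)/(-9))*94 = -⅑*(-22)*94 = (22/9)*94 = 2068/9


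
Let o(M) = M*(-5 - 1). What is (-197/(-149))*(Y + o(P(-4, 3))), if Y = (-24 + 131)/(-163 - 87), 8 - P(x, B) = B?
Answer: -1498579/37250 ≈ -40.230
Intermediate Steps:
P(x, B) = 8 - B
Y = -107/250 (Y = 107/(-250) = 107*(-1/250) = -107/250 ≈ -0.42800)
o(M) = -6*M (o(M) = M*(-6) = -6*M)
(-197/(-149))*(Y + o(P(-4, 3))) = (-197/(-149))*(-107/250 - 6*(8 - 1*3)) = (-197*(-1/149))*(-107/250 - 6*(8 - 3)) = 197*(-107/250 - 6*5)/149 = 197*(-107/250 - 30)/149 = (197/149)*(-7607/250) = -1498579/37250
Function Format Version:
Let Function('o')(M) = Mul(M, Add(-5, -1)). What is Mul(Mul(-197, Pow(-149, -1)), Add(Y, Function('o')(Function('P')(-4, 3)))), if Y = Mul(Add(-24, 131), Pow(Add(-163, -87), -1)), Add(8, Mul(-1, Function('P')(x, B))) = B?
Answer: Rational(-1498579, 37250) ≈ -40.230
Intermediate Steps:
Function('P')(x, B) = Add(8, Mul(-1, B))
Y = Rational(-107, 250) (Y = Mul(107, Pow(-250, -1)) = Mul(107, Rational(-1, 250)) = Rational(-107, 250) ≈ -0.42800)
Function('o')(M) = Mul(-6, M) (Function('o')(M) = Mul(M, -6) = Mul(-6, M))
Mul(Mul(-197, Pow(-149, -1)), Add(Y, Function('o')(Function('P')(-4, 3)))) = Mul(Mul(-197, Pow(-149, -1)), Add(Rational(-107, 250), Mul(-6, Add(8, Mul(-1, 3))))) = Mul(Mul(-197, Rational(-1, 149)), Add(Rational(-107, 250), Mul(-6, Add(8, -3)))) = Mul(Rational(197, 149), Add(Rational(-107, 250), Mul(-6, 5))) = Mul(Rational(197, 149), Add(Rational(-107, 250), -30)) = Mul(Rational(197, 149), Rational(-7607, 250)) = Rational(-1498579, 37250)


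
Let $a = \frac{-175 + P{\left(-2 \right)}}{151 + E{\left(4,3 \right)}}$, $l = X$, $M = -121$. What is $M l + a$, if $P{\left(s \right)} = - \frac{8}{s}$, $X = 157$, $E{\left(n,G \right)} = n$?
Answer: $- \frac{2944706}{155} \approx -18998.0$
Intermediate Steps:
$l = 157$
$a = - \frac{171}{155}$ ($a = \frac{-175 - \frac{8}{-2}}{151 + 4} = \frac{-175 - -4}{155} = \left(-175 + 4\right) \frac{1}{155} = \left(-171\right) \frac{1}{155} = - \frac{171}{155} \approx -1.1032$)
$M l + a = \left(-121\right) 157 - \frac{171}{155} = -18997 - \frac{171}{155} = - \frac{2944706}{155}$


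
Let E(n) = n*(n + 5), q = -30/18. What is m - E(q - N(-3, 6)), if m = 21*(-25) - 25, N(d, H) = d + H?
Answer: -4936/9 ≈ -548.44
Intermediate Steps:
q = -5/3 (q = -30*1/18 = -5/3 ≈ -1.6667)
N(d, H) = H + d
E(n) = n*(5 + n)
m = -550 (m = -525 - 25 = -550)
m - E(q - N(-3, 6)) = -550 - (-5/3 - (6 - 3))*(5 + (-5/3 - (6 - 3))) = -550 - (-5/3 - 1*3)*(5 + (-5/3 - 1*3)) = -550 - (-5/3 - 3)*(5 + (-5/3 - 3)) = -550 - (-14)*(5 - 14/3)/3 = -550 - (-14)/(3*3) = -550 - 1*(-14/9) = -550 + 14/9 = -4936/9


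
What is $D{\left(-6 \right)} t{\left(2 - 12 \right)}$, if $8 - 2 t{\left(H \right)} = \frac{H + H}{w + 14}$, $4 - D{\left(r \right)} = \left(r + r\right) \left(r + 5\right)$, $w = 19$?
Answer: $- \frac{1136}{33} \approx -34.424$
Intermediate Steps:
$D{\left(r \right)} = 4 - 2 r \left(5 + r\right)$ ($D{\left(r \right)} = 4 - \left(r + r\right) \left(r + 5\right) = 4 - 2 r \left(5 + r\right)$)
$t{\left(H \right)} = 4 - \frac{H}{33}$ ($t{\left(H \right)} = 4 - \frac{\left(H + H\right) \frac{1}{19 + 14}}{2} = 4 - \frac{2 H \frac{1}{33}}{2} = 4 - \frac{\frac{2}{33} H}{2} = 4 - \frac{H}{33}$)
$D{\left(-6 \right)} t{\left(2 - 12 \right)} = \left(4 - -60 - 2 \left(-6\right)^{2}\right) \left(4 - \frac{2 - 12}{33}\right) = \left(4 + 60 - 72\right) \left(4 - \frac{2 - 12}{33}\right) = \left(4 + 60 - 72\right) \left(4 - - \frac{10}{33}\right) = - 8 \left(4 + \frac{10}{33}\right) = \left(-8\right) \frac{142}{33} = - \frac{1136}{33}$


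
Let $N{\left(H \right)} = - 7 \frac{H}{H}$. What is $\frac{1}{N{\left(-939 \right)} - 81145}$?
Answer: $- \frac{1}{81152} \approx -1.2323 \cdot 10^{-5}$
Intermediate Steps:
$N{\left(H \right)} = -7$ ($N{\left(H \right)} = \left(-7\right) 1 = -7$)
$\frac{1}{N{\left(-939 \right)} - 81145} = \frac{1}{-7 - 81145} = \frac{1}{-81152} = - \frac{1}{81152}$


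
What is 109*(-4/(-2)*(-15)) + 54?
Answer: -3216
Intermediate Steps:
109*(-4/(-2)*(-15)) + 54 = 109*(-4*(-½)*(-15)) + 54 = 109*(2*(-15)) + 54 = 109*(-30) + 54 = -3270 + 54 = -3216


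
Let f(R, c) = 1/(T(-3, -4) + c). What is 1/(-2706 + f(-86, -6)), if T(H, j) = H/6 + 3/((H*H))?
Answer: -37/100128 ≈ -0.00036953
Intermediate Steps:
T(H, j) = 3/H² + H/6 (T(H, j) = H*(⅙) + 3/(H²) = H/6 + 3/H² = 3/H² + H/6)
f(R, c) = 1/(-⅙ + c) (f(R, c) = 1/((3/(-3)² + (⅙)*(-3)) + c) = 1/((3*(⅑) - ½) + c) = 1/((⅓ - ½) + c) = 1/(-⅙ + c))
1/(-2706 + f(-86, -6)) = 1/(-2706 + 6/(-1 + 6*(-6))) = 1/(-2706 + 6/(-1 - 36)) = 1/(-2706 + 6/(-37)) = 1/(-2706 + 6*(-1/37)) = 1/(-2706 - 6/37) = 1/(-100128/37) = -37/100128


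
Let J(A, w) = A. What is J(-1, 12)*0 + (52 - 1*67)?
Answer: -15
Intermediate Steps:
J(-1, 12)*0 + (52 - 1*67) = -1*0 + (52 - 1*67) = 0 + (52 - 67) = 0 - 15 = -15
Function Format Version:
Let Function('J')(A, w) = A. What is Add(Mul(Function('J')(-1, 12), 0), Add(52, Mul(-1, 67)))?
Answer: -15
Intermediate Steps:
Add(Mul(Function('J')(-1, 12), 0), Add(52, Mul(-1, 67))) = Add(Mul(-1, 0), Add(52, Mul(-1, 67))) = Add(0, Add(52, -67)) = Add(0, -15) = -15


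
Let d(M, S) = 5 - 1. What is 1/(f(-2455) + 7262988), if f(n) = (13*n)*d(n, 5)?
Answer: 1/7135328 ≈ 1.4015e-7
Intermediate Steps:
d(M, S) = 4
f(n) = 52*n (f(n) = (13*n)*4 = 52*n)
1/(f(-2455) + 7262988) = 1/(52*(-2455) + 7262988) = 1/(-127660 + 7262988) = 1/7135328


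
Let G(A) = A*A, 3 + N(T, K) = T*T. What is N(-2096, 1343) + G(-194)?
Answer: 4430849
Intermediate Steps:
N(T, K) = -3 + T**2 (N(T, K) = -3 + T*T = -3 + T**2)
G(A) = A**2
N(-2096, 1343) + G(-194) = (-3 + (-2096)**2) + (-194)**2 = (-3 + 4393216) + 37636 = 4393213 + 37636 = 4430849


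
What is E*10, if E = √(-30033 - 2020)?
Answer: 10*I*√32053 ≈ 1790.3*I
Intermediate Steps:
E = I*√32053 (E = √(-32053) = I*√32053 ≈ 179.03*I)
E*10 = (I*√32053)*10 = 10*I*√32053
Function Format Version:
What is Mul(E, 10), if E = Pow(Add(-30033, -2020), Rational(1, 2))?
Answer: Mul(10, I, Pow(32053, Rational(1, 2))) ≈ Mul(1790.3, I)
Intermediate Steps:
E = Mul(I, Pow(32053, Rational(1, 2))) (E = Pow(-32053, Rational(1, 2)) = Mul(I, Pow(32053, Rational(1, 2))) ≈ Mul(179.03, I))
Mul(E, 10) = Mul(Mul(I, Pow(32053, Rational(1, 2))), 10) = Mul(10, I, Pow(32053, Rational(1, 2)))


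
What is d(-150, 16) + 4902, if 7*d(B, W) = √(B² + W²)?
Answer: 4902 + 2*√5689/7 ≈ 4923.5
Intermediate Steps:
d(B, W) = √(B² + W²)/7
d(-150, 16) + 4902 = √((-150)² + 16²)/7 + 4902 = √(22500 + 256)/7 + 4902 = √22756/7 + 4902 = (2*√5689)/7 + 4902 = 2*√5689/7 + 4902 = 4902 + 2*√5689/7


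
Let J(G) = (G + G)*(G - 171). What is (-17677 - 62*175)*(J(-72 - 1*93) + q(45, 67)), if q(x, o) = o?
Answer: -3164985069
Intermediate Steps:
J(G) = 2*G*(-171 + G) (J(G) = (2*G)*(-171 + G) = 2*G*(-171 + G))
(-17677 - 62*175)*(J(-72 - 1*93) + q(45, 67)) = (-17677 - 62*175)*(2*(-72 - 1*93)*(-171 + (-72 - 1*93)) + 67) = (-17677 - 10850)*(2*(-72 - 93)*(-171 + (-72 - 93)) + 67) = -28527*(2*(-165)*(-171 - 165) + 67) = -28527*(2*(-165)*(-336) + 67) = -28527*(110880 + 67) = -28527*110947 = -3164985069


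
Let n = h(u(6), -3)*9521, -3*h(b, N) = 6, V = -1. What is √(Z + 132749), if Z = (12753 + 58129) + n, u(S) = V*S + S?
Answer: √184589 ≈ 429.64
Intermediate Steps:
u(S) = 0 (u(S) = -S + S = 0)
h(b, N) = -2 (h(b, N) = -⅓*6 = -2)
n = -19042 (n = -2*9521 = -19042)
Z = 51840 (Z = (12753 + 58129) - 19042 = 70882 - 19042 = 51840)
√(Z + 132749) = √(51840 + 132749) = √184589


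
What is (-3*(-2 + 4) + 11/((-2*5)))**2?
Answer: 5041/100 ≈ 50.410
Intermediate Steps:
(-3*(-2 + 4) + 11/((-2*5)))**2 = (-3*2 + 11/(-10))**2 = (-6 + 11*(-1/10))**2 = (-6 - 11/10)**2 = (-71/10)**2 = 5041/100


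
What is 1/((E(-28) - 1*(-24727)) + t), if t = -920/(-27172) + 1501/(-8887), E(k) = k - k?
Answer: 60369391/1492745778974 ≈ 4.0442e-5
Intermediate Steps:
E(k) = 0
t = -8152283/60369391 (t = -920*(-1/27172) + 1501*(-1/8887) = 230/6793 - 1501/8887 = -8152283/60369391 ≈ -0.13504)
1/((E(-28) - 1*(-24727)) + t) = 1/((0 - 1*(-24727)) - 8152283/60369391) = 1/((0 + 24727) - 8152283/60369391) = 1/(24727 - 8152283/60369391) = 1/(1492745778974/60369391) = 60369391/1492745778974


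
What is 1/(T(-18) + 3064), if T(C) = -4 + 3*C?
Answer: 1/3006 ≈ 0.00033267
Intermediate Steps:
1/(T(-18) + 3064) = 1/((-4 + 3*(-18)) + 3064) = 1/((-4 - 54) + 3064) = 1/(-58 + 3064) = 1/3006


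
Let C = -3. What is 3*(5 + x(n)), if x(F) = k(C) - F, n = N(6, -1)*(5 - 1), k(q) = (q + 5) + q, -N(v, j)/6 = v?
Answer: 444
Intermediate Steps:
N(v, j) = -6*v
k(q) = 5 + 2*q (k(q) = (5 + q) + q = 5 + 2*q)
n = -144 (n = (-6*6)*(5 - 1) = -36*4 = -144)
x(F) = -1 - F (x(F) = (5 + 2*(-3)) - F = (5 - 6) - F = -1 - F)
3*(5 + x(n)) = 3*(5 + (-1 - 1*(-144))) = 3*(5 + (-1 + 144)) = 3*(5 + 143) = 3*148 = 444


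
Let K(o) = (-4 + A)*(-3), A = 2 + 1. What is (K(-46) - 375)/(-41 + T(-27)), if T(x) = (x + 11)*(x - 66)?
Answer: -372/1447 ≈ -0.25708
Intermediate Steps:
A = 3
T(x) = (-66 + x)*(11 + x) (T(x) = (11 + x)*(-66 + x) = (-66 + x)*(11 + x))
K(o) = 3 (K(o) = (-4 + 3)*(-3) = -1*(-3) = 3)
(K(-46) - 375)/(-41 + T(-27)) = (3 - 375)/(-41 + (-726 + (-27)² - 55*(-27))) = -372/(-41 + (-726 + 729 + 1485)) = -372/(-41 + 1488) = -372/1447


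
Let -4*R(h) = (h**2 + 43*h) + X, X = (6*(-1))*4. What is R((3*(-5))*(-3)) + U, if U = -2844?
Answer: -3828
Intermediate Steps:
X = -24 (X = -6*4 = -24)
R(h) = 6 - 43*h/4 - h**2/4 (R(h) = -((h**2 + 43*h) - 24)/4 = -(-24 + h**2 + 43*h)/4 = 6 - 43*h/4 - h**2/4)
R((3*(-5))*(-3)) + U = (6 - 43*3*(-5)*(-3)/4 - ((3*(-5))*(-3))**2/4) - 2844 = (6 - (-645)*(-3)/4 - (-15*(-3))**2/4) - 2844 = (6 - 43/4*45 - 1/4*45**2) - 2844 = (6 - 1935/4 - 1/4*2025) - 2844 = (6 - 1935/4 - 2025/4) - 2844 = -984 - 2844 = -3828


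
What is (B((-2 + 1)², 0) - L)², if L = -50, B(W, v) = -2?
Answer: 2304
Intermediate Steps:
(B((-2 + 1)², 0) - L)² = (-2 - 1*(-50))² = (-2 + 50)² = 48² = 2304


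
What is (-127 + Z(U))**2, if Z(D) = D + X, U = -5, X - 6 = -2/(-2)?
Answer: 15625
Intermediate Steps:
X = 7 (X = 6 - 2/(-2) = 6 - 2*(-1)/2 = 6 - 2*(-1/2) = 6 + 1 = 7)
Z(D) = 7 + D (Z(D) = D + 7 = 7 + D)
(-127 + Z(U))**2 = (-127 + (7 - 5))**2 = (-127 + 2)**2 = (-125)**2 = 15625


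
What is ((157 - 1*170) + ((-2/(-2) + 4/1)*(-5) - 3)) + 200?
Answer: 159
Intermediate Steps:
((157 - 1*170) + ((-2/(-2) + 4/1)*(-5) - 3)) + 200 = ((157 - 170) + ((-2*(-½) + 4*1)*(-5) - 3)) + 200 = (-13 + ((1 + 4)*(-5) - 3)) + 200 = (-13 + (5*(-5) - 3)) + 200 = (-13 + (-25 - 3)) + 200 = (-13 - 28) + 200 = -41 + 200 = 159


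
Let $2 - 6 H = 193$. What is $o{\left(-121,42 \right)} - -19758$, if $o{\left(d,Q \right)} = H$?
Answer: $\frac{118357}{6} \approx 19726.0$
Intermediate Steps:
$H = - \frac{191}{6}$ ($H = \frac{1}{3} - \frac{193}{6} = - \frac{191}{6} \approx -31.833$)
$o{\left(d,Q \right)} = - \frac{191}{6}$
$o{\left(-121,42 \right)} - -19758 = - \frac{191}{6} - -19758 = - \frac{191}{6} + 19758 = \frac{118357}{6}$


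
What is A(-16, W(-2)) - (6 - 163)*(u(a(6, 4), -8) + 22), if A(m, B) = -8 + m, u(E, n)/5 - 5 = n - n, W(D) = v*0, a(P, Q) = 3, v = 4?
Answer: 7355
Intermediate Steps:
W(D) = 0 (W(D) = 4*0 = 0)
u(E, n) = 25 (u(E, n) = 25 + 5*(n - n) = 25 + 5*0 = 25 + 0 = 25)
A(-16, W(-2)) - (6 - 163)*(u(a(6, 4), -8) + 22) = (-8 - 16) - (6 - 163)*(25 + 22) = -24 - (-157)*47 = -24 - 1*(-7379) = -24 + 7379 = 7355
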